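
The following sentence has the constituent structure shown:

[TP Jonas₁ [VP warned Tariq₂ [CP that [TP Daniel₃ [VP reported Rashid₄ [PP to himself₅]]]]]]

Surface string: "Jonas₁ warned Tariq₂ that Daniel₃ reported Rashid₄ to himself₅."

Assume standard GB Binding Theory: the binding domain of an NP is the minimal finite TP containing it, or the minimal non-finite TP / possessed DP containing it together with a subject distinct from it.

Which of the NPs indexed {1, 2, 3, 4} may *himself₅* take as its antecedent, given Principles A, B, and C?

{3, 4}

*himself* is an anaphor, so Principle A applies: it must be bound in its binding domain.
Binding domain of *himself₅*: the embedded TP, whose subject is Daniel₃.
*Jonas₁* c-commands the anaphor but is outside its binding domain → cannot satisfy Principle A.
*Tariq₂* c-commands the anaphor but is outside its binding domain → cannot satisfy Principle A.
*Daniel₃* c-commands the anaphor within its binding domain → licit binder.
*Rashid₄* c-commands the anaphor within its binding domain → licit binder.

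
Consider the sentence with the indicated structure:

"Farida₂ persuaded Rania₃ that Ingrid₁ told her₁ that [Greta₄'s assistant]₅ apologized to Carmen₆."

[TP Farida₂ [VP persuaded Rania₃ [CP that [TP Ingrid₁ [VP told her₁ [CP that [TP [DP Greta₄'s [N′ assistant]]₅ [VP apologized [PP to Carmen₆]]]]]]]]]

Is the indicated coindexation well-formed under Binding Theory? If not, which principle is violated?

Principle B

The two coindexed NPs are *Ingrid₁* and *her₁*.
*her₁* is a pronoun. Its binding domain is the embedded TP, whose subject is Ingrid₁.
*Ingrid₁* c-commands it within that domain and carries the same index.
The pronoun is locally bound → Principle B violation.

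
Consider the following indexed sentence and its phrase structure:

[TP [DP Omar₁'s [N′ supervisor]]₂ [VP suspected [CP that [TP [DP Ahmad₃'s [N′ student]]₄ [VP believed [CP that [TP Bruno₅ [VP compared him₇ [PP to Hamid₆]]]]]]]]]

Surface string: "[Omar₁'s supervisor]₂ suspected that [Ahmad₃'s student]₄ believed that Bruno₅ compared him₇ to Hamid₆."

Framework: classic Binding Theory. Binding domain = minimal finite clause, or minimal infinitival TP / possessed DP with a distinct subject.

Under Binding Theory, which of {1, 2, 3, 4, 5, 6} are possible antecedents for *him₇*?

*him* is a pronoun, so Principle B applies: it must be free in its binding domain.
Binding domain of *him₇*: the embedded TP, whose subject is Bruno₅.
*Omar₁* and the pronoun do not c-command one another → neither Principle B nor Principle C is at stake; coindexation permitted.
*[Omar₁'s supervisor]₂* c-commands the pronoun but from outside its binding domain, and is not c-commanded by it → coindexation permitted.
*Ahmad₃* and the pronoun do not c-command one another → neither Principle B nor Principle C is at stake; coindexation permitted.
*[Ahmad₃'s student]₄* c-commands the pronoun but from outside its binding domain, and is not c-commanded by it → coindexation permitted.
*Bruno₅* c-commands the pronoun within its binding domain → coindexation would violate Principle B.
*Hamid₆*: the pronoun c-commands this R-expression → coindexation would violate Principle C on *Hamid₆*.

{1, 2, 3, 4}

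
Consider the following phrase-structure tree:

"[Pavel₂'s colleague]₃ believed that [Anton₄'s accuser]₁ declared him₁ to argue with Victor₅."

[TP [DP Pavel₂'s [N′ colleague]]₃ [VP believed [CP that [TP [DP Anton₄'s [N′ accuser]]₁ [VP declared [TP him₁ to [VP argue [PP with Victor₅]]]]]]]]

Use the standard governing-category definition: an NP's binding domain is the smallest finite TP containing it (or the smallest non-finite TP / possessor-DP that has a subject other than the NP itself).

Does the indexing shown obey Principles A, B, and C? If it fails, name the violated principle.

Principle B

The two coindexed NPs are *[Anton₄'s accuser]₁* and *him₁*.
*him₁* is a pronoun. Its binding domain is the embedded TP, whose subject is [Anton₄'s accuser]₁.
*[Anton₄'s accuser]₁* c-commands it within that domain and carries the same index.
The pronoun is locally bound → Principle B violation.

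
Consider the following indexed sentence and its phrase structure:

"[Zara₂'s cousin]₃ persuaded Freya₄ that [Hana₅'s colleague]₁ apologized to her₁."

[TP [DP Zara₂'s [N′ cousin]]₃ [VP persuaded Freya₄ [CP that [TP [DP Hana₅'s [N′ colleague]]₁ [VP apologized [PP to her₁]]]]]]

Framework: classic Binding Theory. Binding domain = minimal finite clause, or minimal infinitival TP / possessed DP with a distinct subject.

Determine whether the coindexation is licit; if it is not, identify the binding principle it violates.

Principle B

The two coindexed NPs are *[Hana₅'s colleague]₁* and *her₁*.
*her₁* is a pronoun. Its binding domain is the embedded TP, whose subject is [Hana₅'s colleague]₁.
*[Hana₅'s colleague]₁* c-commands it within that domain and carries the same index.
The pronoun is locally bound → Principle B violation.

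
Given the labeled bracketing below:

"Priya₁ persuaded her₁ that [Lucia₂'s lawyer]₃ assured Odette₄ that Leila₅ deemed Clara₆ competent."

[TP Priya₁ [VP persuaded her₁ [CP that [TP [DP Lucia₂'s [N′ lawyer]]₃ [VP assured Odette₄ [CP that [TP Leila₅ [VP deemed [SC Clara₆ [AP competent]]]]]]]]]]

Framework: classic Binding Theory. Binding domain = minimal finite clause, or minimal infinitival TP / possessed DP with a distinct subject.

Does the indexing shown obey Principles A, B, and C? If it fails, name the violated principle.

The two coindexed NPs are *Priya₁* and *her₁*.
*her₁* is a pronoun. Its binding domain is the matrix TP, whose subject is Priya₁.
*Priya₁* c-commands it within that domain and carries the same index.
The pronoun is locally bound → Principle B violation.

Principle B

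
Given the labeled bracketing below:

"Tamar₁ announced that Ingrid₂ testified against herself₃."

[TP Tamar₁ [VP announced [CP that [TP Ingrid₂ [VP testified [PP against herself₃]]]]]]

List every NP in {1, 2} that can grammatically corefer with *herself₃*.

{2}

*herself* is an anaphor, so Principle A applies: it must be bound in its binding domain.
Binding domain of *herself₃*: the embedded TP, whose subject is Ingrid₂.
*Tamar₁* c-commands the anaphor but is outside its binding domain → cannot satisfy Principle A.
*Ingrid₂* c-commands the anaphor within its binding domain → licit binder.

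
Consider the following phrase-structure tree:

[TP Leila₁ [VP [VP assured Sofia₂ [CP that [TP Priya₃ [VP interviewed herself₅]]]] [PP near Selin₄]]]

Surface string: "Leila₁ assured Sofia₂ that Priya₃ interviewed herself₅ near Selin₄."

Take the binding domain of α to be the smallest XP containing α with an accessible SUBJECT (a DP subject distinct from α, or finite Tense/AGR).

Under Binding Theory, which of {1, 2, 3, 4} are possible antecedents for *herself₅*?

{3}

*herself* is an anaphor, so Principle A applies: it must be bound in its binding domain.
Binding domain of *herself₅*: the embedded TP, whose subject is Priya₃.
*Leila₁* c-commands the anaphor but is outside its binding domain → cannot satisfy Principle A.
*Sofia₂* c-commands the anaphor but is outside its binding domain → cannot satisfy Principle A.
*Priya₃* c-commands the anaphor within its binding domain → licit binder.
*Selin₄* does not c-command the anaphor → cannot bind it.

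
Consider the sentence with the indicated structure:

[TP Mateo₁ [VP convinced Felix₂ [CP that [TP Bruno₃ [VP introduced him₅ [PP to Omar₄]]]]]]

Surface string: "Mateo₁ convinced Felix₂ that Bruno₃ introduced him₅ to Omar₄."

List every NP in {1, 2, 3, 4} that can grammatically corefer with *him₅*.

{1, 2}

*him* is a pronoun, so Principle B applies: it must be free in its binding domain.
Binding domain of *him₅*: the embedded TP, whose subject is Bruno₃.
*Mateo₁* c-commands the pronoun but from outside its binding domain, and is not c-commanded by it → coindexation permitted.
*Felix₂* c-commands the pronoun but from outside its binding domain, and is not c-commanded by it → coindexation permitted.
*Bruno₃* c-commands the pronoun within its binding domain → coindexation would violate Principle B.
*Omar₄*: the pronoun c-commands this R-expression → coindexation would violate Principle C on *Omar₄*.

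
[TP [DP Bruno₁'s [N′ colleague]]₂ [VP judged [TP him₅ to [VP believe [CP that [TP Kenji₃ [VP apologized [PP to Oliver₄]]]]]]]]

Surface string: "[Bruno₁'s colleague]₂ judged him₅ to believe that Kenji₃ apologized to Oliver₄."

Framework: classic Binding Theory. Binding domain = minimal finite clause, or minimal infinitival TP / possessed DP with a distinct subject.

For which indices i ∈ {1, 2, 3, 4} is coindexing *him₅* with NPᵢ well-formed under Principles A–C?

*him* is a pronoun, so Principle B applies: it must be free in its binding domain.
Binding domain of *him₅*: the matrix TP, whose subject is [Bruno₁'s colleague]₂.
*Bruno₁* and the pronoun do not c-command one another → neither Principle B nor Principle C is at stake; coindexation permitted.
*[Bruno₁'s colleague]₂* c-commands the pronoun within its binding domain → coindexation would violate Principle B.
*Kenji₃*: the pronoun c-commands this R-expression → coindexation would violate Principle C on *Kenji₃*.
*Oliver₄*: the pronoun c-commands this R-expression → coindexation would violate Principle C on *Oliver₄*.

{1}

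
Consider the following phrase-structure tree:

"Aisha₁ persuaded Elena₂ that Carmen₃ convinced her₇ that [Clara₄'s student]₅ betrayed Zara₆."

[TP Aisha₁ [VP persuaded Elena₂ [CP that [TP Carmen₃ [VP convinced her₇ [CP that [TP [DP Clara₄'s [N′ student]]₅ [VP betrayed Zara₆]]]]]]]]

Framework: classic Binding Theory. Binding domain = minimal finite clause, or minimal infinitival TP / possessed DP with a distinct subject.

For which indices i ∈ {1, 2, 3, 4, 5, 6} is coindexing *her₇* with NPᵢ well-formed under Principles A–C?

{1, 2}

*her* is a pronoun, so Principle B applies: it must be free in its binding domain.
Binding domain of *her₇*: the embedded TP, whose subject is Carmen₃.
*Aisha₁* c-commands the pronoun but from outside its binding domain, and is not c-commanded by it → coindexation permitted.
*Elena₂* c-commands the pronoun but from outside its binding domain, and is not c-commanded by it → coindexation permitted.
*Carmen₃* c-commands the pronoun within its binding domain → coindexation would violate Principle B.
*Clara₄*: the pronoun c-commands this R-expression → coindexation would violate Principle C on *Clara₄*.
*[Clara₄'s student]₅*: the pronoun c-commands this R-expression → coindexation would violate Principle C on *[Clara₄'s student]₅*.
*Zara₆*: the pronoun c-commands this R-expression → coindexation would violate Principle C on *Zara₆*.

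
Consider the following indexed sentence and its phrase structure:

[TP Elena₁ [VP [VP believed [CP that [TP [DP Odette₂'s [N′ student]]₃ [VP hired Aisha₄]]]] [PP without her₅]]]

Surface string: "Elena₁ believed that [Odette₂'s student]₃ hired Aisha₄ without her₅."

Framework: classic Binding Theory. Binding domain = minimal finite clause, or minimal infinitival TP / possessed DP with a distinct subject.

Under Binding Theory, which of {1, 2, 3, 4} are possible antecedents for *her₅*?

{2, 3, 4}

*her* is a pronoun, so Principle B applies: it must be free in its binding domain.
Binding domain of *her₅*: the matrix TP, whose subject is Elena₁.
*Elena₁* c-commands the pronoun within its binding domain → coindexation would violate Principle B.
*Odette₂* and the pronoun do not c-command one another → neither Principle B nor Principle C is at stake; coindexation permitted.
*[Odette₂'s student]₃* and the pronoun do not c-command one another → neither Principle B nor Principle C is at stake; coindexation permitted.
*Aisha₄* and the pronoun do not c-command one another → neither Principle B nor Principle C is at stake; coindexation permitted.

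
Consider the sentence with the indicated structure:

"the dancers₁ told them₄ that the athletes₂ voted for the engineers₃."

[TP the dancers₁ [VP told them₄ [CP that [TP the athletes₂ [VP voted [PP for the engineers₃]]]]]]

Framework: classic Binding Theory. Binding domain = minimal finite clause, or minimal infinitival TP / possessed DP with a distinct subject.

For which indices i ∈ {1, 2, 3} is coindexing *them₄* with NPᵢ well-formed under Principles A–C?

none

*them* is a pronoun, so Principle B applies: it must be free in its binding domain.
Binding domain of *them₄*: the matrix TP, whose subject is the dancers₁.
*the dancers₁* c-commands the pronoun within its binding domain → coindexation would violate Principle B.
*the athletes₂*: the pronoun c-commands this R-expression → coindexation would violate Principle C on *the athletes₂*.
*the engineers₃*: the pronoun c-commands this R-expression → coindexation would violate Principle C on *the engineers₃*.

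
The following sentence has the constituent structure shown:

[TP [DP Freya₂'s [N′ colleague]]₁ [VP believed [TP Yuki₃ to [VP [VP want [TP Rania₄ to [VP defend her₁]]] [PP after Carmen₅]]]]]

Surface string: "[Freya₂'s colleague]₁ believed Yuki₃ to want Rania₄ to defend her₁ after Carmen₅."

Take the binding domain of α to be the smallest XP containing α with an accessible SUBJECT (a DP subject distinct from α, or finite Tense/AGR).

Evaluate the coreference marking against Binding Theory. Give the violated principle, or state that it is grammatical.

The two coindexed NPs are *[Freya₂'s colleague]₁* and *her₁*.
*her₁* is a pronoun; its binding domain is the embedded TP, whose subject is Rania₄. Within that domain it is c-commanded only by *Rania₄*, which carries a different index — the pronoun is free locally, so Principle B holds.
*[Freya₂'s colleague]₁* is an R-expression; *her₁* does not c-command it, and no other NP shares its index, so Principle C is satisfied.
All principles are respected.

grammatical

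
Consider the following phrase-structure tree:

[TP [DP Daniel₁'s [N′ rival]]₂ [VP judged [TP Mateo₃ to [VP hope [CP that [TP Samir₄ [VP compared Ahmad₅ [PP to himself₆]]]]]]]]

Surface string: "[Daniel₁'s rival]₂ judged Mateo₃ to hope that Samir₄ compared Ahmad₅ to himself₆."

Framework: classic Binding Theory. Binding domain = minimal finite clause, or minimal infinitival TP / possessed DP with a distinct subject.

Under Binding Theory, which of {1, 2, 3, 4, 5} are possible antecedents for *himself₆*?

{4, 5}

*himself* is an anaphor, so Principle A applies: it must be bound in its binding domain.
Binding domain of *himself₆*: the embedded TP, whose subject is Samir₄.
*Daniel₁* does not c-command the anaphor → cannot bind it.
*[Daniel₁'s rival]₂* c-commands the anaphor but is outside its binding domain → cannot satisfy Principle A.
*Mateo₃* c-commands the anaphor but is outside its binding domain → cannot satisfy Principle A.
*Samir₄* c-commands the anaphor within its binding domain → licit binder.
*Ahmad₅* c-commands the anaphor within its binding domain → licit binder.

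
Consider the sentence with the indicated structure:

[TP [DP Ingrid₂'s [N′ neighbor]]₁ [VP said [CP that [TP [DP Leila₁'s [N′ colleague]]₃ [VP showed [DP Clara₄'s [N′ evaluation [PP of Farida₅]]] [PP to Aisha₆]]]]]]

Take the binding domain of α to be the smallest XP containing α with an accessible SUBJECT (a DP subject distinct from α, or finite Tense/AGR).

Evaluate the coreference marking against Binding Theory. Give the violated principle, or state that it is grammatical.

Principle C

The two coindexed NPs are *[Ingrid₂'s neighbor]₁* and *Leila₁*.
*Leila₁* is an R-expression. Principle C requires it to be free everywhere.
*[Ingrid₂'s neighbor]₁* c-commands it and carries the same index.
The R-expression is bound → Principle C violation.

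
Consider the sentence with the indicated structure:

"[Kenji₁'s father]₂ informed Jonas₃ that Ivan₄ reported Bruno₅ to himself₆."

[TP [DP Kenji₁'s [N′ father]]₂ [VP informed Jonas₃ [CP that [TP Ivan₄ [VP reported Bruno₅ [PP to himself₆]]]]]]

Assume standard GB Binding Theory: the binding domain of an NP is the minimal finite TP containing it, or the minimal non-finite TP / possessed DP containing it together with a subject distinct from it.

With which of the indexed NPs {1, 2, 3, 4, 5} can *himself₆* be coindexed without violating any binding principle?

*himself* is an anaphor, so Principle A applies: it must be bound in its binding domain.
Binding domain of *himself₆*: the embedded TP, whose subject is Ivan₄.
*Kenji₁* does not c-command the anaphor → cannot bind it.
*[Kenji₁'s father]₂* c-commands the anaphor but is outside its binding domain → cannot satisfy Principle A.
*Jonas₃* c-commands the anaphor but is outside its binding domain → cannot satisfy Principle A.
*Ivan₄* c-commands the anaphor within its binding domain → licit binder.
*Bruno₅* c-commands the anaphor within its binding domain → licit binder.

{4, 5}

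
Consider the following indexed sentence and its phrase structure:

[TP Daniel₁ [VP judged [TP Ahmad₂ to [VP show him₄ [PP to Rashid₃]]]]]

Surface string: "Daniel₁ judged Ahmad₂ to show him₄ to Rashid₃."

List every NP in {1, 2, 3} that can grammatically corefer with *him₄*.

{1}

*him* is a pronoun, so Principle B applies: it must be free in its binding domain.
Binding domain of *him₄*: the embedded TP, whose subject is Ahmad₂.
*Daniel₁* c-commands the pronoun but from outside its binding domain, and is not c-commanded by it → coindexation permitted.
*Ahmad₂* c-commands the pronoun within its binding domain → coindexation would violate Principle B.
*Rashid₃*: the pronoun c-commands this R-expression → coindexation would violate Principle C on *Rashid₃*.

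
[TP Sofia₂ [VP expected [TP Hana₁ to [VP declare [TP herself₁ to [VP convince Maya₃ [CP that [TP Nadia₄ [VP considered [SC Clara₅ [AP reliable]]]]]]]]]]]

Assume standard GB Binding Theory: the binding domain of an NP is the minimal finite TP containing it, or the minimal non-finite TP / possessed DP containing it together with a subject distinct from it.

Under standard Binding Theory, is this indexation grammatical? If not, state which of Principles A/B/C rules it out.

grammatical

The two coindexed NPs are *Hana₁* and *herself₁*.
*herself₁* is an anaphor; its binding domain is the embedded TP, whose subject is Hana₁. *Hana₁* c-commands it within that domain and shares its index, so Principle A is satisfied.
*Hana₁* is an R-expression; *herself₁* does not c-command it, and no other NP shares its index, so Principle C is satisfied.
All principles are respected.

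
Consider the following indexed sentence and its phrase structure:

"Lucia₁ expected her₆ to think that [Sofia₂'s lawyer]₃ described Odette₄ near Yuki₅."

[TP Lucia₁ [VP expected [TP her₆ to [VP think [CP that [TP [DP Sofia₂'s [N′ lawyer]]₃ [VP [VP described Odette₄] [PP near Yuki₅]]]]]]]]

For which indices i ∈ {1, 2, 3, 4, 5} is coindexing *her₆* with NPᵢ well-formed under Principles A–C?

none

*her* is a pronoun, so Principle B applies: it must be free in its binding domain.
Binding domain of *her₆*: the matrix TP, whose subject is Lucia₁.
*Lucia₁* c-commands the pronoun within its binding domain → coindexation would violate Principle B.
*Sofia₂*: the pronoun c-commands this R-expression → coindexation would violate Principle C on *Sofia₂*.
*[Sofia₂'s lawyer]₃*: the pronoun c-commands this R-expression → coindexation would violate Principle C on *[Sofia₂'s lawyer]₃*.
*Odette₄*: the pronoun c-commands this R-expression → coindexation would violate Principle C on *Odette₄*.
*Yuki₅*: the pronoun c-commands this R-expression → coindexation would violate Principle C on *Yuki₅*.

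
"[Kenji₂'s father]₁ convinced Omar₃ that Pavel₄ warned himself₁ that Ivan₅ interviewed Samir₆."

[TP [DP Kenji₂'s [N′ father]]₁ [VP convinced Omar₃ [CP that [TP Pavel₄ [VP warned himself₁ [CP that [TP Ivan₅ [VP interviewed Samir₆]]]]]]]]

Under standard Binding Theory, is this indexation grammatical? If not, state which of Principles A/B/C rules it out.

The two coindexed NPs are *[Kenji₂'s father]₁* and *himself₁*.
*himself₁* is an anaphor. Principle A requires it to be bound within its binding domain — the embedded TP, whose subject is Pavel₄.
Within that domain it is c-commanded by *Pavel₄*, which does not share its index.
*[Kenji₂'s father]₁* does c-command the anaphor, but from outside its binding domain.
The anaphor is unbound in its domain → Principle A violation.

Principle A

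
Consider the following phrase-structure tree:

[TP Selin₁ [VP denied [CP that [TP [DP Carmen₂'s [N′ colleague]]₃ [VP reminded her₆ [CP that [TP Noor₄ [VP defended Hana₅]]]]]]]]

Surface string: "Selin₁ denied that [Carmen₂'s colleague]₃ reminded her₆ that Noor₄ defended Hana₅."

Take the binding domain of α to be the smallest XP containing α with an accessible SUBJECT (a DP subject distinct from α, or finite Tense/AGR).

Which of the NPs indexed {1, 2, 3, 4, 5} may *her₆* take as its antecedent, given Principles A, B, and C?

*her* is a pronoun, so Principle B applies: it must be free in its binding domain.
Binding domain of *her₆*: the embedded TP, whose subject is [Carmen₂'s colleague]₃.
*Selin₁* c-commands the pronoun but from outside its binding domain, and is not c-commanded by it → coindexation permitted.
*Carmen₂* and the pronoun do not c-command one another → neither Principle B nor Principle C is at stake; coindexation permitted.
*[Carmen₂'s colleague]₃* c-commands the pronoun within its binding domain → coindexation would violate Principle B.
*Noor₄*: the pronoun c-commands this R-expression → coindexation would violate Principle C on *Noor₄*.
*Hana₅*: the pronoun c-commands this R-expression → coindexation would violate Principle C on *Hana₅*.

{1, 2}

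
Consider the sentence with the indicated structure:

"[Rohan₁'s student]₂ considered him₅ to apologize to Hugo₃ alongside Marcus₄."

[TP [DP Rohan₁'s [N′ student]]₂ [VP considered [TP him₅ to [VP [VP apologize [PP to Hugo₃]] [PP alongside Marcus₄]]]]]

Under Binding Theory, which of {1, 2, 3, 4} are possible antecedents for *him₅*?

{1}

*him* is a pronoun, so Principle B applies: it must be free in its binding domain.
Binding domain of *him₅*: the matrix TP, whose subject is [Rohan₁'s student]₂.
*Rohan₁* and the pronoun do not c-command one another → neither Principle B nor Principle C is at stake; coindexation permitted.
*[Rohan₁'s student]₂* c-commands the pronoun within its binding domain → coindexation would violate Principle B.
*Hugo₃*: the pronoun c-commands this R-expression → coindexation would violate Principle C on *Hugo₃*.
*Marcus₄*: the pronoun c-commands this R-expression → coindexation would violate Principle C on *Marcus₄*.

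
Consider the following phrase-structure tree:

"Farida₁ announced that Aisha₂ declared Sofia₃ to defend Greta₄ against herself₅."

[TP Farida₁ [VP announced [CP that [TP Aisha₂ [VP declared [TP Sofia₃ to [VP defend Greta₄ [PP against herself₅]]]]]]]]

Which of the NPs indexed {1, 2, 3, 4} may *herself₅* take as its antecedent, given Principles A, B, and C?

*herself* is an anaphor, so Principle A applies: it must be bound in its binding domain.
Binding domain of *herself₅*: the embedded TP, whose subject is Sofia₃.
*Farida₁* c-commands the anaphor but is outside its binding domain → cannot satisfy Principle A.
*Aisha₂* c-commands the anaphor but is outside its binding domain → cannot satisfy Principle A.
*Sofia₃* c-commands the anaphor within its binding domain → licit binder.
*Greta₄* c-commands the anaphor within its binding domain → licit binder.

{3, 4}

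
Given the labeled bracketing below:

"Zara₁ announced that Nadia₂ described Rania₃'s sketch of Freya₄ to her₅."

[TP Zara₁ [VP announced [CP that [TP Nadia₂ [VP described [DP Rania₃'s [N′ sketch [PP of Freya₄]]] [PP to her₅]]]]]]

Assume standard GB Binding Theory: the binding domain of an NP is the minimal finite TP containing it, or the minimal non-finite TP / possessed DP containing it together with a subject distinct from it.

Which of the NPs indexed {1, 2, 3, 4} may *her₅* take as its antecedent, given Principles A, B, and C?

{1, 3, 4}

*her* is a pronoun, so Principle B applies: it must be free in its binding domain.
Binding domain of *her₅*: the embedded TP, whose subject is Nadia₂.
*Zara₁* c-commands the pronoun but from outside its binding domain, and is not c-commanded by it → coindexation permitted.
*Nadia₂* c-commands the pronoun within its binding domain → coindexation would violate Principle B.
*Rania₃* and the pronoun do not c-command one another → neither Principle B nor Principle C is at stake; coindexation permitted.
*Freya₄* and the pronoun do not c-command one another → neither Principle B nor Principle C is at stake; coindexation permitted.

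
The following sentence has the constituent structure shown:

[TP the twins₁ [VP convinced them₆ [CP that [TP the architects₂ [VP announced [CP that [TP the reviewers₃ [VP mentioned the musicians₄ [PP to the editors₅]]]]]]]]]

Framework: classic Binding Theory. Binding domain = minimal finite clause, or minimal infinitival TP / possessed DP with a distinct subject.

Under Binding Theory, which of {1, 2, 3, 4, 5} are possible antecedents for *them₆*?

none

*them* is a pronoun, so Principle B applies: it must be free in its binding domain.
Binding domain of *them₆*: the matrix TP, whose subject is the twins₁.
*the twins₁* c-commands the pronoun within its binding domain → coindexation would violate Principle B.
*the architects₂*: the pronoun c-commands this R-expression → coindexation would violate Principle C on *the architects₂*.
*the reviewers₃*: the pronoun c-commands this R-expression → coindexation would violate Principle C on *the reviewers₃*.
*the musicians₄*: the pronoun c-commands this R-expression → coindexation would violate Principle C on *the musicians₄*.
*the editors₅*: the pronoun c-commands this R-expression → coindexation would violate Principle C on *the editors₅*.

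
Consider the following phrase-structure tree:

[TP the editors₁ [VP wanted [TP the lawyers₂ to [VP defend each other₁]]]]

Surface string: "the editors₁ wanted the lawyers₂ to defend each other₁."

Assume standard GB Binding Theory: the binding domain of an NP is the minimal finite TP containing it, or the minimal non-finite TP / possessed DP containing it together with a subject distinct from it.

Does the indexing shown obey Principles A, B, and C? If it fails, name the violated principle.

Principle A

The two coindexed NPs are *the editors₁* and *each other₁*.
*each other₁* is an anaphor. Principle A requires it to be bound within its binding domain — the embedded TP, whose subject is the lawyers₂.
Within that domain it is c-commanded by *the lawyers₂*, which does not share its index.
*the editors₁* does c-command the anaphor, but from outside its binding domain.
The anaphor is unbound in its domain → Principle A violation.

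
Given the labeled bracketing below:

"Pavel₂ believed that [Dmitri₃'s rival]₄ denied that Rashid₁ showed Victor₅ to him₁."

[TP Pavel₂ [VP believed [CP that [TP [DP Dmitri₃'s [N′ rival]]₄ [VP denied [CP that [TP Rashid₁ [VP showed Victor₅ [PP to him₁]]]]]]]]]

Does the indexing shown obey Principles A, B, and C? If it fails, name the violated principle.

Principle B

The two coindexed NPs are *Rashid₁* and *him₁*.
*him₁* is a pronoun. Its binding domain is the embedded TP, whose subject is Rashid₁.
*Rashid₁* c-commands it within that domain and carries the same index.
The pronoun is locally bound → Principle B violation.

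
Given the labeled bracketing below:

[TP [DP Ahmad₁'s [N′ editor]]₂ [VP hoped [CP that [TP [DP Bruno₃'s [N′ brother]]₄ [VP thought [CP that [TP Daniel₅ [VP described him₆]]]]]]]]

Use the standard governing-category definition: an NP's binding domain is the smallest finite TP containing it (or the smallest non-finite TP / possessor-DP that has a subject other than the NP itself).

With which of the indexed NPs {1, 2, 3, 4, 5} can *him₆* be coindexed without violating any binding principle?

{1, 2, 3, 4}

*him* is a pronoun, so Principle B applies: it must be free in its binding domain.
Binding domain of *him₆*: the embedded TP, whose subject is Daniel₅.
*Ahmad₁* and the pronoun do not c-command one another → neither Principle B nor Principle C is at stake; coindexation permitted.
*[Ahmad₁'s editor]₂* c-commands the pronoun but from outside its binding domain, and is not c-commanded by it → coindexation permitted.
*Bruno₃* and the pronoun do not c-command one another → neither Principle B nor Principle C is at stake; coindexation permitted.
*[Bruno₃'s brother]₄* c-commands the pronoun but from outside its binding domain, and is not c-commanded by it → coindexation permitted.
*Daniel₅* c-commands the pronoun within its binding domain → coindexation would violate Principle B.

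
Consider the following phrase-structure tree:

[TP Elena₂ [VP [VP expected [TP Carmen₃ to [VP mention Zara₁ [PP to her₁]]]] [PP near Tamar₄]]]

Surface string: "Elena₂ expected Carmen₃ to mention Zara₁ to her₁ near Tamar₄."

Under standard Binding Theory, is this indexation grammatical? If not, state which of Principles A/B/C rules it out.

The two coindexed NPs are *Zara₁* and *her₁*.
*her₁* is a pronoun. Its binding domain is the embedded TP, whose subject is Carmen₃.
*Zara₁* c-commands it within that domain and carries the same index.
The pronoun is locally bound → Principle B violation.

Principle B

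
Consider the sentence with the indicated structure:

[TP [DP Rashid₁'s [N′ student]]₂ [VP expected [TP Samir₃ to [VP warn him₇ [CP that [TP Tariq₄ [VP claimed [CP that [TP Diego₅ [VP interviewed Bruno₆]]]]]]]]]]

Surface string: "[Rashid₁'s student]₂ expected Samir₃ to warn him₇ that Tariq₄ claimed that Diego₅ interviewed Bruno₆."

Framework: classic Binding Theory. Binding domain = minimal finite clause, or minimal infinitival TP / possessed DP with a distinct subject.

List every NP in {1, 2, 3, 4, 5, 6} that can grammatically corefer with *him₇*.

{1, 2}

*him* is a pronoun, so Principle B applies: it must be free in its binding domain.
Binding domain of *him₇*: the embedded TP, whose subject is Samir₃.
*Rashid₁* and the pronoun do not c-command one another → neither Principle B nor Principle C is at stake; coindexation permitted.
*[Rashid₁'s student]₂* c-commands the pronoun but from outside its binding domain, and is not c-commanded by it → coindexation permitted.
*Samir₃* c-commands the pronoun within its binding domain → coindexation would violate Principle B.
*Tariq₄*: the pronoun c-commands this R-expression → coindexation would violate Principle C on *Tariq₄*.
*Diego₅*: the pronoun c-commands this R-expression → coindexation would violate Principle C on *Diego₅*.
*Bruno₆*: the pronoun c-commands this R-expression → coindexation would violate Principle C on *Bruno₆*.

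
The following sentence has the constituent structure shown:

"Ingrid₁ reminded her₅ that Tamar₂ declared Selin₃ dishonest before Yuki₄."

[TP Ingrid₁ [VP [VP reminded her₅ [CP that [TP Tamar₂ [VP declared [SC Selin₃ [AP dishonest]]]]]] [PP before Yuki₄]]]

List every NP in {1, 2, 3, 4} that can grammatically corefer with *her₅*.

*her* is a pronoun, so Principle B applies: it must be free in its binding domain.
Binding domain of *her₅*: the matrix TP, whose subject is Ingrid₁.
*Ingrid₁* c-commands the pronoun within its binding domain → coindexation would violate Principle B.
*Tamar₂*: the pronoun c-commands this R-expression → coindexation would violate Principle C on *Tamar₂*.
*Selin₃*: the pronoun c-commands this R-expression → coindexation would violate Principle C on *Selin₃*.
*Yuki₄* and the pronoun do not c-command one another → neither Principle B nor Principle C is at stake; coindexation permitted.

{4}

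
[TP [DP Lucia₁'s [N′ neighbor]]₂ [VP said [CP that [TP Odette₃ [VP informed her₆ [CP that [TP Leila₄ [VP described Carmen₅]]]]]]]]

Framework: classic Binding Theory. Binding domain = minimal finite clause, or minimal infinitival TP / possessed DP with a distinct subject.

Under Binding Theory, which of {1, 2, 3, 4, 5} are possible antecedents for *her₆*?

{1, 2}

*her* is a pronoun, so Principle B applies: it must be free in its binding domain.
Binding domain of *her₆*: the embedded TP, whose subject is Odette₃.
*Lucia₁* and the pronoun do not c-command one another → neither Principle B nor Principle C is at stake; coindexation permitted.
*[Lucia₁'s neighbor]₂* c-commands the pronoun but from outside its binding domain, and is not c-commanded by it → coindexation permitted.
*Odette₃* c-commands the pronoun within its binding domain → coindexation would violate Principle B.
*Leila₄*: the pronoun c-commands this R-expression → coindexation would violate Principle C on *Leila₄*.
*Carmen₅*: the pronoun c-commands this R-expression → coindexation would violate Principle C on *Carmen₅*.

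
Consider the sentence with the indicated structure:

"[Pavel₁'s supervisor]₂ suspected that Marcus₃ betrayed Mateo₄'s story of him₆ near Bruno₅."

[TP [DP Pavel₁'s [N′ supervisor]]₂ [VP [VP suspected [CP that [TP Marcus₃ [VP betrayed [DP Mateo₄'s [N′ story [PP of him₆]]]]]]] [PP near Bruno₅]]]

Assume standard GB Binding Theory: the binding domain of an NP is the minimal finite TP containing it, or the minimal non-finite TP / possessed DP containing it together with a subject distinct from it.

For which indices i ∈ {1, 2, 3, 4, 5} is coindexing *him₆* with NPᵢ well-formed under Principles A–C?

*him* is a pronoun, so Principle B applies: it must be free in its binding domain.
Binding domain of *him₆*: the possessed DP, whose subject is Mateo₄.
*Pavel₁* and the pronoun do not c-command one another → neither Principle B nor Principle C is at stake; coindexation permitted.
*[Pavel₁'s supervisor]₂* c-commands the pronoun but from outside its binding domain, and is not c-commanded by it → coindexation permitted.
*Marcus₃* c-commands the pronoun but from outside its binding domain, and is not c-commanded by it → coindexation permitted.
*Mateo₄* c-commands the pronoun within its binding domain → coindexation would violate Principle B.
*Bruno₅* and the pronoun do not c-command one another → neither Principle B nor Principle C is at stake; coindexation permitted.

{1, 2, 3, 5}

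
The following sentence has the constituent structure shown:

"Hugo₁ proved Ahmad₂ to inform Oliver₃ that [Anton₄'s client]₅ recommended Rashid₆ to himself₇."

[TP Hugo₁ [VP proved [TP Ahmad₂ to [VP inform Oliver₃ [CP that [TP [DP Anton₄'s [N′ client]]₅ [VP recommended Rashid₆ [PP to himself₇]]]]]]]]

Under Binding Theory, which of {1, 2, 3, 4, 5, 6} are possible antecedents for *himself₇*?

{5, 6}

*himself* is an anaphor, so Principle A applies: it must be bound in its binding domain.
Binding domain of *himself₇*: the embedded TP, whose subject is [Anton₄'s client]₅.
*Hugo₁* c-commands the anaphor but is outside its binding domain → cannot satisfy Principle A.
*Ahmad₂* c-commands the anaphor but is outside its binding domain → cannot satisfy Principle A.
*Oliver₃* c-commands the anaphor but is outside its binding domain → cannot satisfy Principle A.
*Anton₄* does not c-command the anaphor → cannot bind it.
*[Anton₄'s client]₅* c-commands the anaphor within its binding domain → licit binder.
*Rashid₆* c-commands the anaphor within its binding domain → licit binder.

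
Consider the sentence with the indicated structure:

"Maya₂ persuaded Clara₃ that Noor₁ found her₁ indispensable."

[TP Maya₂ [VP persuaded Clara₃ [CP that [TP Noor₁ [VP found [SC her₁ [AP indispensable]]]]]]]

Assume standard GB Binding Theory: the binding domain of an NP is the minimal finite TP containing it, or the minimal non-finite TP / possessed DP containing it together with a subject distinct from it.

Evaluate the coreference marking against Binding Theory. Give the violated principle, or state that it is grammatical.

Principle B

The two coindexed NPs are *Noor₁* and *her₁*.
*her₁* is a pronoun. Its binding domain is the embedded TP, whose subject is Noor₁.
*Noor₁* c-commands it within that domain and carries the same index.
The pronoun is locally bound → Principle B violation.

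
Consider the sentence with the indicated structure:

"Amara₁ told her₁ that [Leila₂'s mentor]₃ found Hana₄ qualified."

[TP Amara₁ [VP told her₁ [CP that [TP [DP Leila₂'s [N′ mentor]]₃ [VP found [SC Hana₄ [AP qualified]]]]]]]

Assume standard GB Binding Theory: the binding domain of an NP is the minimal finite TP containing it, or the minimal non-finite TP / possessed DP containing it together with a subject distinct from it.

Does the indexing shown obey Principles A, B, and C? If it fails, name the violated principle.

The two coindexed NPs are *Amara₁* and *her₁*.
*her₁* is a pronoun. Its binding domain is the matrix TP, whose subject is Amara₁.
*Amara₁* c-commands it within that domain and carries the same index.
The pronoun is locally bound → Principle B violation.

Principle B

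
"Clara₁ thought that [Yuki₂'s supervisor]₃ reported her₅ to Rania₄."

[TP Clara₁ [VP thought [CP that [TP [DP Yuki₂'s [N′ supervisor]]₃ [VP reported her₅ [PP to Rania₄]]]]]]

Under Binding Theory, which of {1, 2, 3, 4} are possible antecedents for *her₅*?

*her* is a pronoun, so Principle B applies: it must be free in its binding domain.
Binding domain of *her₅*: the embedded TP, whose subject is [Yuki₂'s supervisor]₃.
*Clara₁* c-commands the pronoun but from outside its binding domain, and is not c-commanded by it → coindexation permitted.
*Yuki₂* and the pronoun do not c-command one another → neither Principle B nor Principle C is at stake; coindexation permitted.
*[Yuki₂'s supervisor]₃* c-commands the pronoun within its binding domain → coindexation would violate Principle B.
*Rania₄*: the pronoun c-commands this R-expression → coindexation would violate Principle C on *Rania₄*.

{1, 2}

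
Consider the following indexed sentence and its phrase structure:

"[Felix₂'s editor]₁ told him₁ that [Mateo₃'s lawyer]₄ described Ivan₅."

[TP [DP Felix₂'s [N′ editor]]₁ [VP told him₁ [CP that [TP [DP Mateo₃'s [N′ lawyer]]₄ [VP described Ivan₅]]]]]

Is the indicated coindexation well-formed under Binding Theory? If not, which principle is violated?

Principle B

The two coindexed NPs are *[Felix₂'s editor]₁* and *him₁*.
*him₁* is a pronoun. Its binding domain is the matrix TP, whose subject is [Felix₂'s editor]₁.
*[Felix₂'s editor]₁* c-commands it within that domain and carries the same index.
The pronoun is locally bound → Principle B violation.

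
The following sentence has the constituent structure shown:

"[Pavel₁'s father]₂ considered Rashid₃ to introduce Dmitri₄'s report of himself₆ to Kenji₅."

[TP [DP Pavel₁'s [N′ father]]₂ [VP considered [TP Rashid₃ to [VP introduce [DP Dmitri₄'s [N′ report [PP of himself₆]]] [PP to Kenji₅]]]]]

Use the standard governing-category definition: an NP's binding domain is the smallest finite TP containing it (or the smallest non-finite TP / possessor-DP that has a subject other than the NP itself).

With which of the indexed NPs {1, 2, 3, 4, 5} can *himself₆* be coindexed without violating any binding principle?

*himself* is an anaphor, so Principle A applies: it must be bound in its binding domain.
Binding domain of *himself₆*: the possessed DP, whose subject is Dmitri₄.
*Pavel₁* does not c-command the anaphor → cannot bind it.
*[Pavel₁'s father]₂* c-commands the anaphor but is outside its binding domain → cannot satisfy Principle A.
*Rashid₃* c-commands the anaphor but is outside its binding domain → cannot satisfy Principle A.
*Dmitri₄* c-commands the anaphor within its binding domain → licit binder.
*Kenji₅* does not c-command the anaphor → cannot bind it.

{4}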